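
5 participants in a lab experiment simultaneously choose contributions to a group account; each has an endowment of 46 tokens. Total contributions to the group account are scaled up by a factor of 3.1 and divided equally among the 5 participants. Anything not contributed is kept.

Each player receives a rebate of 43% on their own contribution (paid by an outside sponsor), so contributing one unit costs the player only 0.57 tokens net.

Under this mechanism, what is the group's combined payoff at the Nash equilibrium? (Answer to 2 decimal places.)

Under the mechanism each unit contributed yields (3.1/5) / 0.57 = 1.0877 back to its contributor per unit of net cost, which exceeds 1, making full contribution the dominant choice for everyone.
At the Nash equilibrium everyone contributes 46. Group total payoff = 5 × (46 × 0.43 + 3.1 × 46) = 811.90.

811.90 tokens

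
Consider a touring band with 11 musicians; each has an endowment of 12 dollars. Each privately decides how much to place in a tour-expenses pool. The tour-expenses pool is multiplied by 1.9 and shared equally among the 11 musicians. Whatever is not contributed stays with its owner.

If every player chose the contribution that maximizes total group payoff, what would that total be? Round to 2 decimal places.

250.80 dollars

Each contributed unit returns 1.900 to the group as a whole (0.1727 to each of 11 players), which exceeds 1, so the social optimum is full contribution: group total = 1.900 × 132 = 250.80.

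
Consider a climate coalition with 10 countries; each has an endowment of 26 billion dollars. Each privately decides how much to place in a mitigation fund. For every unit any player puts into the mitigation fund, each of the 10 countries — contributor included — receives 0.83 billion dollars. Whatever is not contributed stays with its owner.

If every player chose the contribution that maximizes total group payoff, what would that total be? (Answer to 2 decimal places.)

2158.00 billion dollars

Each contributed unit returns 8.300 to the group as a whole (0.83 to each of 10 players), which exceeds 1, so the social optimum is full contribution: group total = 8.300 × 260 = 2158.00.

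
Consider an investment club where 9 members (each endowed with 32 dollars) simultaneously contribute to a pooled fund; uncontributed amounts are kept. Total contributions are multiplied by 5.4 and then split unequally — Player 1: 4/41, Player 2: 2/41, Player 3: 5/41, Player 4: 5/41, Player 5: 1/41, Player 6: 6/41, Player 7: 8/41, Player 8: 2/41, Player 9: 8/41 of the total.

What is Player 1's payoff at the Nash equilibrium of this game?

65.72 dollars

Each unit j contributes comes back to j as 5.4 × (j's share), so j prefers to contribute only if that share exceeds 1/5.4 = 0.1852; otherwise keeping the unit dominates.
Player 7 and Player 9 are above the threshold, contributing 32 each; the remaining 7 contribute 0. Total contributed: 64.
Player 1 keeps 32 and receives 5.4 × 64 × 4/41 = 33.72 from the pooled fund, for a payoff of 65.72.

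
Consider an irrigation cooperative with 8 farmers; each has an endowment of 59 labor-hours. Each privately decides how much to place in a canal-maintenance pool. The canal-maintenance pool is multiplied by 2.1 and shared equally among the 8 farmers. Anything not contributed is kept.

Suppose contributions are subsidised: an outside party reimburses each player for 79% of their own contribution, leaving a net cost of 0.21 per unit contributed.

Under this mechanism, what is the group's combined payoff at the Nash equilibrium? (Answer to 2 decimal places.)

1364.08 labor-hours

With the mechanism, a contributed unit returns (2.1/8) / 0.21 = 1.2500 per unit of net cost to the contributor — now above 1 — so contributing fully is weakly dominant for every player.
So the Nash equilibrium is full contribution by all 8; the group earns 8 × (59 × 0.79 + 2.1 × 59) = 1364.08.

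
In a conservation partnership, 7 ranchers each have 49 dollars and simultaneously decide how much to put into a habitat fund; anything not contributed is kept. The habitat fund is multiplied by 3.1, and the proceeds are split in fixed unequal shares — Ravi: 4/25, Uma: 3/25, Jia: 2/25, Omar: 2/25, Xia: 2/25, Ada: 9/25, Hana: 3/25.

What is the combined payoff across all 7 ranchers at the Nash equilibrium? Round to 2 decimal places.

For player j, contributing a unit is worthwhile iff 3.1 × (j's share) ≥ 1, i.e. iff j's share is at least 0.3226.
Only Ada (9/25) clears that bar, contributing 49; the remaining 6 contribute 0. Total contributed: 49.
The habitat fund pays out 3.1 × 49 = 151.90 in total (split across the unequal shares, but the aggregate is all that matters for the group sum).
The 6 free-riders keep 49 each, adding 294. Group total = 294 + 151.90 = 445.90.

445.90 dollars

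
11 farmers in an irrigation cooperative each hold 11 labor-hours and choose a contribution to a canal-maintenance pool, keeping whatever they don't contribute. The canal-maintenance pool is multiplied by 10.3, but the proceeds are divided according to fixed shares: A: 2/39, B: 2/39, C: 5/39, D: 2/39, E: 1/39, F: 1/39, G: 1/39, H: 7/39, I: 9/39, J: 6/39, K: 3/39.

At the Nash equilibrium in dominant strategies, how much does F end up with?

22.62 labor-hours

Each unit j contributes comes back to j as 10.3 × (j's share), so j prefers to contribute only if that share exceeds 1/10.3 = 0.0971; otherwise keeping the unit dominates.
C, H, I and J are above the threshold, contributing 11 each; the remaining 7 contribute 0. Total contributed: 44.
F keeps 11 and receives 10.3 × 44 × 1/39 = 11.62 from the canal-maintenance pool, for a payoff of 22.62.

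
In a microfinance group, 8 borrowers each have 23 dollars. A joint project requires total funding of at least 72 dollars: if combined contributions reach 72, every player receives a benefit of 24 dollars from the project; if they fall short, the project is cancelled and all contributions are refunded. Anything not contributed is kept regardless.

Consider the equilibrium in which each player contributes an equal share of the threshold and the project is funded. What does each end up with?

Equal share of the threshold: 72/8 = 9.
At this profile no one gains by cutting their contribution: any cut drops the total below 72, the project is cancelled, contributions are refunded, and the deviator ends with 23, which is less than 23 − 9 + 24 = 38. Contributing more than 9 just wastes the excess. So contributing exactly 9 is a best response.
Each player's payoff: 23 − 9 + 24 = 38.

38 dollars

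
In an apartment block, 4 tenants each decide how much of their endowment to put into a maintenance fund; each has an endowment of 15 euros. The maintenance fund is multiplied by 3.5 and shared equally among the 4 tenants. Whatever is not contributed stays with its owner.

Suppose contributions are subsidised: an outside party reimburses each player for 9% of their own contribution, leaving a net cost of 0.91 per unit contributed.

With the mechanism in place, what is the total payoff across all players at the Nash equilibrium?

Even with the mechanism, each unit contributed returns only (3.5/4) / 0.91 = 0.9615 per unit of net cost, so contributing nothing is still dominant.
At the Nash equilibrium no one contributes; group total payoff = 4 × 15 = 60.

60.00 euros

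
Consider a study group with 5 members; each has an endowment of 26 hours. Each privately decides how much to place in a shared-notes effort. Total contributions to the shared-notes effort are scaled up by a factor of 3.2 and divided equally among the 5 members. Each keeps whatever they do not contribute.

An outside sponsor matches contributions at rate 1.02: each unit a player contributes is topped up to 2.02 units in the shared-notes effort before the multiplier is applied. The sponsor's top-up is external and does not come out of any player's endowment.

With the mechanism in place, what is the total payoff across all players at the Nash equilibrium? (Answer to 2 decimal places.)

840.32 hours

The effective private return per unit is now 3.2 × 2.02 / 5 = 1.2928 > 1, so every player's dominant strategy flips to full contribution.
So the Nash equilibrium is full contribution by all 5; the group earns 3.2 × 2.02 × 130 = 840.32.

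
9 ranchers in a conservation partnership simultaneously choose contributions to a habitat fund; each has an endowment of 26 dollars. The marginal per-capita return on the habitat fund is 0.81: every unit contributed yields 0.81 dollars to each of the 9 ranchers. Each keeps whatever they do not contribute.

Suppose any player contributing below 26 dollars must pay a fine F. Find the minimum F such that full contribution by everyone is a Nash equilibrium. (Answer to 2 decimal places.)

4.94 dollars

Given the others contribute fully, the best deviation is to contribute 0 (any partial contribution still incurs the fine and gives up units whose private return 0.81 is below 1).
Deviating from 26 to 0 saves 26 dollars but forfeits the deviator's share of the drop in the habitat fund: 0.81 × 26 = 21.06.
So the deviation gain is 26 − 21.06 = 4.94, and the fine must be at least 4.94 dollars to wipe it out.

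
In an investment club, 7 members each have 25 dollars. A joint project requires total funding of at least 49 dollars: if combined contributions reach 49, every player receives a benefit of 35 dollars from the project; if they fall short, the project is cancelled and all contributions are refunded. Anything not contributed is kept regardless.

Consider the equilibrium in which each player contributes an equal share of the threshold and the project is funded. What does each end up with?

53 dollars

Equal share of the threshold: 49/7 = 7.
At this profile no one gains by cutting their contribution: any cut drops the total below 49, the project is cancelled, contributions are refunded, and the deviator ends with 25, which is less than 25 − 7 + 35 = 53. Contributing more than 7 just wastes the excess. So contributing exactly 7 is a best response.
Each player's payoff: 25 − 7 + 35 = 53.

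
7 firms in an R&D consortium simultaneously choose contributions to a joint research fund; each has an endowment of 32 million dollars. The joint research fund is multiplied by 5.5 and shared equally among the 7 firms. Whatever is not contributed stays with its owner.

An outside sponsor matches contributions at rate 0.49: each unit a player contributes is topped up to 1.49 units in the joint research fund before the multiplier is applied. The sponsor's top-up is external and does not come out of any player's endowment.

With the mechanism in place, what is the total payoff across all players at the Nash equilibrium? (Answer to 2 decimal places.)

1835.68 million dollars

The effective private return per unit is now 5.5 × 1.49 / 7 = 1.1707 > 1, so every player's dominant strategy flips to full contribution.
At the Nash equilibrium everyone contributes 32. Group total payoff = 5.5 × 1.49 × 224 = 1835.68.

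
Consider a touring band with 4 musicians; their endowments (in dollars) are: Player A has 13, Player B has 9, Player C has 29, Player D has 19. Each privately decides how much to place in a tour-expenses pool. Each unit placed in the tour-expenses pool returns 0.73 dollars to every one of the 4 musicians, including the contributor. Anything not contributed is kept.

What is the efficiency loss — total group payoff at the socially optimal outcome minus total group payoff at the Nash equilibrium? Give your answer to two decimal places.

The private return per contributed unit is 0.73 < 1 for everyone, so the Nash equilibrium is zero contribution and the group total is Σ E_j = 13 + 9 + 29 + 19 = 70.
Each contributed unit returns 2.920 to the group, so the social optimum is full contribution by everyone: group total = 2.920 × 70 = 204.40.
Efficiency loss = (2.920 − 1) × 70 = 134.40.

134.40 dollars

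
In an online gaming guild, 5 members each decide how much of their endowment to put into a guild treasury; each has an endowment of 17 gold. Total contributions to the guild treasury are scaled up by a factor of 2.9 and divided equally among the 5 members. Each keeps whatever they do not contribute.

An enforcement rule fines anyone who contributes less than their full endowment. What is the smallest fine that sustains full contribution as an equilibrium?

Given the others contribute fully, the best deviation is to contribute 0 (any partial contribution still incurs the fine and gives up units whose private return 0.5800 is below 1).
Deviating from 17 to 0 saves 17 gold but forfeits the deviator's share of the drop in the guild treasury: 2.9/5 × 17 = 9.86.
So the deviation gain is 17 − 9.86 = 7.14, and the fine must be at least 7.14 gold to wipe it out.

7.14 gold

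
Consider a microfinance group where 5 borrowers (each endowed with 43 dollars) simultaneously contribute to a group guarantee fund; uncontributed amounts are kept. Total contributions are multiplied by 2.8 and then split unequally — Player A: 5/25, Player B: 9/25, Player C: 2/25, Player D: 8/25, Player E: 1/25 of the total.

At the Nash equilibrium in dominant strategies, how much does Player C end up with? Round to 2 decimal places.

For player j, contributing a unit is worthwhile iff 2.8 × (j's share) ≥ 1, i.e. iff j's share is at least 0.3571.
The only share above 0.3571 is Player B's 9/25, contributing 43; the remaining 4 contribute 0. Total contributed: 43.
Player C keeps 43 and receives 2.8 × 43 × 2/25 = 9.63 from the group guarantee fund, for a payoff of 52.63.

52.63 dollars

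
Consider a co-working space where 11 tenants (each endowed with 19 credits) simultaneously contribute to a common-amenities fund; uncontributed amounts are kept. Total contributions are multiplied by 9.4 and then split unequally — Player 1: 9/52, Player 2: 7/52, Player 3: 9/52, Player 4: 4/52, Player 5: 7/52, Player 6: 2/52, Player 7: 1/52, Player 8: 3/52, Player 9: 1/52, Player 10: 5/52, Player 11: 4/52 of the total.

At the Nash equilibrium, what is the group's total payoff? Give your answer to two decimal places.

A player with share s gets back 9.4·s per unit contributed, so full contribution is dominant for anyone with s > 1/9.4 = 0.1064 and zero contribution is dominant for anyone below.
Player 1, Player 2, Player 3 and Player 5 clear that bar, contributing 19 each; the remaining 7 contribute 0. Total contributed: 76.
The common-amenities fund pays out 9.4 × 76 = 714.40 in total (split across the unequal shares, but the aggregate is all that matters for the group sum).
The 7 free-riders keep 19 each, adding 133. Group total = 133 + 714.40 = 847.40.

847.40 credits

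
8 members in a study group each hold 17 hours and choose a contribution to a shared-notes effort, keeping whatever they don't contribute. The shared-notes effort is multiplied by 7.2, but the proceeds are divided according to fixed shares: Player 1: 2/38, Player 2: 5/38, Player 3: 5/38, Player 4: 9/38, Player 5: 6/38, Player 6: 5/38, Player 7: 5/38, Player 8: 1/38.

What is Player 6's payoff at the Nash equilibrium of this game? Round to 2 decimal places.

Player j's private return per contributed unit is 7.2 × (j's share). Contributing is weakly dominant for j when that share is at least 1/7.2 = 0.1389, and contributing 0 is dominant otherwise.
The shares above 0.1389 belong to Player 4 and Player 5, contributing 17 each; the remaining 6 contribute 0. Total contributed: 34.
Player 6 keeps 17 and receives 7.2 × 34 × 5/38 = 32.21 from the shared-notes effort, for a payoff of 49.21.

49.21 hours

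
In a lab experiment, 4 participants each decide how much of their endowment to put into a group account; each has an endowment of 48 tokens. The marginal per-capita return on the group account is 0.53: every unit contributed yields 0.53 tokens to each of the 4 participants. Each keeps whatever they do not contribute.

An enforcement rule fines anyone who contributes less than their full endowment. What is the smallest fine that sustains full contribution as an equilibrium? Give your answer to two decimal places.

22.56 tokens

Given the others contribute fully, the best deviation is to contribute 0 (any partial contribution still incurs the fine and gives up units whose private return 0.53 is below 1).
Deviating from 48 to 0 saves 48 tokens but forfeits the deviator's share of the drop in the group account: 0.53 × 48 = 25.44.
So the deviation gain is 48 − 25.44 = 22.56, and the fine must be at least 22.56 tokens to wipe it out.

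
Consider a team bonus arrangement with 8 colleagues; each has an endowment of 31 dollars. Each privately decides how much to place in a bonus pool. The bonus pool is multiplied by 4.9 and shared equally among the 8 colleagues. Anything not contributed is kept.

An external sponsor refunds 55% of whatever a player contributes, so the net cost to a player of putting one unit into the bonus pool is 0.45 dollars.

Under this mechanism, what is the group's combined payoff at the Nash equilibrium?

1351.60 dollars

With the mechanism, a contributed unit returns (4.9/8) / 0.45 = 1.3611 per unit of net cost to the contributor — now above 1 — so contributing fully is weakly dominant for every player.
So the Nash equilibrium is full contribution by all 8; the group earns 8 × (31 × 0.55 + 4.9 × 31) = 1351.60.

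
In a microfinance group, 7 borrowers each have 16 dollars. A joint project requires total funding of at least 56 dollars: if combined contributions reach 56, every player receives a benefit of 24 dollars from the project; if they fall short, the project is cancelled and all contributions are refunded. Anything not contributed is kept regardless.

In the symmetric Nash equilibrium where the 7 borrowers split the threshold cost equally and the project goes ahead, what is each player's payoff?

32 dollars

Equal share of the threshold: 56/7 = 8.
At this profile no one gains by cutting their contribution: any cut drops the total below 56, the project is cancelled, contributions are refunded, and the deviator ends with 16, which is less than 16 − 8 + 24 = 32. Contributing more than 8 just wastes the excess. So contributing exactly 8 is a best response.
Each player's payoff: 16 − 8 + 24 = 32.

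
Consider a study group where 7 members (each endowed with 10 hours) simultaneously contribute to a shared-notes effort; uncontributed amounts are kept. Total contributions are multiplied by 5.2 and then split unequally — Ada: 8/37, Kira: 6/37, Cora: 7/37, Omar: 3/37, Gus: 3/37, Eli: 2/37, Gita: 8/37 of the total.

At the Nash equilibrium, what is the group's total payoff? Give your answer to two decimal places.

For player j, contributing a unit is worthwhile iff 5.2 × (j's share) ≥ 1, i.e. iff j's share is at least 0.1923.
The shares above 0.1923 belong to Ada and Gita, contributing 10 each; the remaining 5 contribute 0. Total contributed: 20.
The shared-notes effort pays out 5.2 × 20 = 104.00 in total (split across the unequal shares, but the aggregate is all that matters for the group sum).
The 5 free-riders keep 10 each, adding 50. Group total = 50 + 104.00 = 154.00.

154.00 hours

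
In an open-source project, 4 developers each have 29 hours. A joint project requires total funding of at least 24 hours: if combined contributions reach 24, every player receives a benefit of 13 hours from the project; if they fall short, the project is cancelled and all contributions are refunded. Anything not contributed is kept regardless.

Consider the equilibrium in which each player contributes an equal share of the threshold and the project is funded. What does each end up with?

36 hours

Equal share of the threshold: 24/4 = 6.
At this profile no one gains by cutting their contribution: any cut drops the total below 24, the project is cancelled, contributions are refunded, and the deviator ends with 29, which is less than 29 − 6 + 13 = 36. Contributing more than 6 just wastes the excess. So contributing exactly 6 is a best response.
Each player's payoff: 29 − 6 + 13 = 36.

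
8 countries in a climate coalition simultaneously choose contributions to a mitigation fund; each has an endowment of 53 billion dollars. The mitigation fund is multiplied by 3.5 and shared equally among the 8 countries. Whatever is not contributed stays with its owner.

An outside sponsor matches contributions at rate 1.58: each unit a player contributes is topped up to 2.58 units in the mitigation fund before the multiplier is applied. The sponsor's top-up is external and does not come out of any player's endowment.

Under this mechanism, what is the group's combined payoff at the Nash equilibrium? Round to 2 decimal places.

3828.72 billion dollars

The effective private return per unit is now 3.5 × 2.58 / 8 = 1.1288 > 1, so every player's dominant strategy flips to full contribution.
So the Nash equilibrium is full contribution by all 8; the group earns 3.5 × 2.58 × 424 = 3828.72.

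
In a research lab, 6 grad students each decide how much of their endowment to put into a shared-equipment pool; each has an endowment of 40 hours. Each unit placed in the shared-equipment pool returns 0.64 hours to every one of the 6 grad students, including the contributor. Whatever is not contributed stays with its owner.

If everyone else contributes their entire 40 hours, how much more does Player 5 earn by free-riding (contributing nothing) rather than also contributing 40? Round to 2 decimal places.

Switching from a contribution of 40 to 0 lets Player 5 keep an extra 40 hours, but lowers the shared-equipment pool by 40, which costs Player 5 their own share of that drop: 0.64 × 40 = 25.60.
Net gain = 40 − 25.60 = 14.40. The private return per contributed unit (0.64) is below 1, so free-riding is indeed the best response regardless of what the others do.

14.40 hours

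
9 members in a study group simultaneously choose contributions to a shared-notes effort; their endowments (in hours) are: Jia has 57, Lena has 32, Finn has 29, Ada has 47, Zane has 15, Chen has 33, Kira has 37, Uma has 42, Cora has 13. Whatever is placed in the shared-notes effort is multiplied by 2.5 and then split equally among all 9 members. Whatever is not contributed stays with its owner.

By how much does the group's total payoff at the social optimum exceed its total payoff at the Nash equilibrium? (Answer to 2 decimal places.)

The private return per contributed unit is 2.5/9 = 0.2778 < 1 for every player regardless of endowment, so the Nash equilibrium is zero contribution and the group total is Σ E_j = 57 + 32 + 29 + 47 + 15 + 33 + 37 + 42 + 13 = 305.
Each contributed unit returns 2.500 to the group, so the social optimum is full contribution by everyone: group total = 2.500 × 305 = 762.50.
Efficiency loss = (2.500 − 1) × 305 = 457.50.

457.50 hours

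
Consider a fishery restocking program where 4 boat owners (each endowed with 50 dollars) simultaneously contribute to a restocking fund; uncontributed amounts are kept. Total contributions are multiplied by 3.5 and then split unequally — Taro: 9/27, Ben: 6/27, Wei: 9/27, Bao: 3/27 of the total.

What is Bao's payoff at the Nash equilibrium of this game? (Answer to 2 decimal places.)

88.89 dollars

Player j's private return per contributed unit is 3.5 × (j's share). Contributing is weakly dominant for j when that share is at least 1/3.5 = 0.2857, and contributing 0 is dominant otherwise.
Taro and Wei are above the threshold, contributing 50 each; the remaining 2 contribute 0. Total contributed: 100.
Bao keeps 50 and receives 3.5 × 100 × 3/27 = 38.89 from the restocking fund, for a payoff of 88.89.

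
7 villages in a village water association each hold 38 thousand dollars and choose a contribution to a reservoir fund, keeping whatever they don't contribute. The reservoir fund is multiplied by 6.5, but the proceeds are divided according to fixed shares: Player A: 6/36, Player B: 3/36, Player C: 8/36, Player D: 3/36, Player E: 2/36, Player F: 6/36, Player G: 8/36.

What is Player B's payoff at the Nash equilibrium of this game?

A player with share s gets back 6.5·s per unit contributed, so full contribution is dominant for anyone with s > 1/6.5 = 0.1538 and zero contribution is dominant for anyone below.
Player A, Player C, Player F and Player G clear that bar, contributing 38 each; the remaining 3 contribute 0. Total contributed: 152.
Player B keeps 38 and receives 6.5 × 152 × 3/36 = 82.33 from the reservoir fund, for a payoff of 120.33.

120.33 thousand dollars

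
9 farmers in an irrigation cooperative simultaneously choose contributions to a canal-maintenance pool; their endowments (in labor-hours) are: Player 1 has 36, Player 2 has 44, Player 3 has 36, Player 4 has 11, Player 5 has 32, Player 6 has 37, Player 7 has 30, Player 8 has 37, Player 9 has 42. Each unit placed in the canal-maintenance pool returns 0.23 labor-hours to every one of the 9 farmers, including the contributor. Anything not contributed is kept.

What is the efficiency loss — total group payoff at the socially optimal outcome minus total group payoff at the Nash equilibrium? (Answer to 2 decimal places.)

The private return per contributed unit is 0.23 < 1 for everyone, so the Nash equilibrium is zero contribution and the group total is Σ E_j = 36 + 44 + 36 + 11 + 32 + 37 + 30 + 37 + 42 = 305.
Each contributed unit returns 2.070 to the group, so the social optimum is full contribution by everyone: group total = 2.070 × 305 = 631.35.
Efficiency loss = (2.070 − 1) × 305 = 326.35.

326.35 labor-hours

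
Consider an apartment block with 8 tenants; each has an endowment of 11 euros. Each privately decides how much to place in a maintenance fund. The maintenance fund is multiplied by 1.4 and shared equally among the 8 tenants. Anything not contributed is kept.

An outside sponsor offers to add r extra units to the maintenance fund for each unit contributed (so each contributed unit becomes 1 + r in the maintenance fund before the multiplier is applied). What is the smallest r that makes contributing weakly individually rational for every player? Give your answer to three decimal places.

4.714

With matching at rate r, one contributed unit becomes (1 + r) in the maintenance fund and returns 1.4 × (1 + r) / 8 to the contributor.
Setting this equal to 1: 1 + r = 8/1.4 = 5.7143.
So the minimum matching rate is r = 5.7143 − 1 = 4.714.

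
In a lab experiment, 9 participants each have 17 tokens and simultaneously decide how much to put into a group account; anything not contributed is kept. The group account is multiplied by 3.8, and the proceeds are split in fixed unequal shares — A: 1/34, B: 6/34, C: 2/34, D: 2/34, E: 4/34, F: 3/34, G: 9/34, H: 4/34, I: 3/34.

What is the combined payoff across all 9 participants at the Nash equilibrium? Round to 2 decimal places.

200.60 tokens

For player j, contributing a unit is worthwhile iff 3.8 × (j's share) ≥ 1, i.e. iff j's share is at least 0.2632.
Only G (9/34) clears that bar, contributing 17; the remaining 8 contribute 0. Total contributed: 17.
The group account pays out 3.8 × 17 = 64.60 in total (split across the unequal shares, but the aggregate is all that matters for the group sum).
The 8 free-riders keep 17 each, adding 136. Group total = 136 + 64.60 = 200.60.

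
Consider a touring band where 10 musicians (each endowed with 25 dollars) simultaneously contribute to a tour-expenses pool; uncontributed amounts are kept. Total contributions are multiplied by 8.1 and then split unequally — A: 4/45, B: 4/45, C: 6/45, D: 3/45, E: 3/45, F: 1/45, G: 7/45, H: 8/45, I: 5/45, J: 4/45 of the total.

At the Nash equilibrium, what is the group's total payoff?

Player j's private return per contributed unit is 8.1 × (j's share). Contributing is weakly dominant for j when that share is at least 1/8.1 = 0.1235, and contributing 0 is dominant otherwise.
C, G and H are above the threshold, contributing 25 each; the remaining 7 contribute 0. Total contributed: 75.
The tour-expenses pool pays out 8.1 × 75 = 607.50 in total (split across the unequal shares, but the aggregate is all that matters for the group sum).
The 7 free-riders keep 25 each, adding 175. Group total = 175 + 607.50 = 782.50.

782.50 dollars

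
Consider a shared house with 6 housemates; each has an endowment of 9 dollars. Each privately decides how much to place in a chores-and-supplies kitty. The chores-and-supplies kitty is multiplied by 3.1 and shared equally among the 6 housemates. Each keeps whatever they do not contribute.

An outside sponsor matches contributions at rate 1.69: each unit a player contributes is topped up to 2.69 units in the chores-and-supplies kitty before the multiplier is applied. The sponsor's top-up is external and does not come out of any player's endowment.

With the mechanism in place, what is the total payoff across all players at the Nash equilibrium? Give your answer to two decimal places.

450.31 dollars

With the mechanism, a contributed unit returns 3.1 × 2.69 / 6 = 1.3898 per unit of net cost to the contributor — now above 1 — so contributing fully is weakly dominant for every player.
So the Nash equilibrium is full contribution by all 6; the group earns 3.1 × 2.69 × 54 = 450.31.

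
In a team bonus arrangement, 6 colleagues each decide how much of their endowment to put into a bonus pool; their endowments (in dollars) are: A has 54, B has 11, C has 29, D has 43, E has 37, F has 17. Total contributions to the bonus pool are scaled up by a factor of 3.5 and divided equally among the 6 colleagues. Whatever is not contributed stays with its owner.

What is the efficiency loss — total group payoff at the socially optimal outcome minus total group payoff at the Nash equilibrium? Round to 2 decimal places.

The private return per contributed unit is 3.5/6 = 0.5833 < 1 for every player regardless of endowment, so the Nash equilibrium is zero contribution and the group total is Σ E_j = 54 + 11 + 29 + 43 + 37 + 17 = 191.
Each contributed unit returns 3.500 to the group, so the social optimum is full contribution by everyone: group total = 3.500 × 191 = 668.50.
Efficiency loss = (3.500 − 1) × 191 = 477.50.

477.50 dollars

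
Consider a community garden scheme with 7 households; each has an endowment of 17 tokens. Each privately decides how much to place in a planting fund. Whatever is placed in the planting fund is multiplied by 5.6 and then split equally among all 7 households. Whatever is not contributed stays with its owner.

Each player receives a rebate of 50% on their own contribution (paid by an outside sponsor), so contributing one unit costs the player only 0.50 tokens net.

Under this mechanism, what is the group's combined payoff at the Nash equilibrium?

Under the mechanism each unit contributed yields (5.6/7) / 0.50 = 1.6000 back to its contributor per unit of net cost, which exceeds 1, making full contribution the dominant choice for everyone.
So the Nash equilibrium is full contribution by all 7; the group earns 7 × (17 × 0.50 + 5.6 × 17) = 725.90.

725.90 tokens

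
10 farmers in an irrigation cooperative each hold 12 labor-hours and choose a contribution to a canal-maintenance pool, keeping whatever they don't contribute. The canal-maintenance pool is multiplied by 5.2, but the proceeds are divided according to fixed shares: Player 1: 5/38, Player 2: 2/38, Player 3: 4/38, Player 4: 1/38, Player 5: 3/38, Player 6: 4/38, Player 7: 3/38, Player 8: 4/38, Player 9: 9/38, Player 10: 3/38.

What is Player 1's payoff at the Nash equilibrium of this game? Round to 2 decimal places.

20.21 labor-hours

A player with share s gets back 5.2·s per unit contributed, so full contribution is dominant for anyone with s > 1/5.2 = 0.1923 and zero contribution is dominant for anyone below.
Player 9 alone (share 9/38) is above the threshold, contributing 12; the remaining 9 contribute 0. Total contributed: 12.
Player 1 keeps 12 and receives 5.2 × 12 × 5/38 = 8.21 from the canal-maintenance pool, for a payoff of 20.21.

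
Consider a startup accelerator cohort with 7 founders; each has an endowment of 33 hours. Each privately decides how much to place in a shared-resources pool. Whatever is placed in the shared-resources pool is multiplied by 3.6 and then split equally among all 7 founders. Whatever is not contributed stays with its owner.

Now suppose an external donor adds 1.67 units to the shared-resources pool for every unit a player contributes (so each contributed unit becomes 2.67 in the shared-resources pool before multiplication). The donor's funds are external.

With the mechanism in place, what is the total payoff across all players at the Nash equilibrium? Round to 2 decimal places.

Under the mechanism each unit contributed yields 3.6 × 2.67 / 7 = 1.3731 back to its contributor per unit of net cost, which exceeds 1, making full contribution the dominant choice for everyone.
So the Nash equilibrium is full contribution by all 7; the group earns 3.6 × 2.67 × 231 = 2220.37.

2220.37 hours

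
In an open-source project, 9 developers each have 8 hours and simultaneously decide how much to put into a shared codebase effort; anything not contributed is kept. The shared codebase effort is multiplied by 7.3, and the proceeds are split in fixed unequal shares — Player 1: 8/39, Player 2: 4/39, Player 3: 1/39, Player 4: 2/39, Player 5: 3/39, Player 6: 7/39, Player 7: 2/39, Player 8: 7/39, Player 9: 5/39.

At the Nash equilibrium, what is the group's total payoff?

A player with share s gets back 7.3·s per unit contributed, so full contribution is dominant for anyone with s > 1/7.3 = 0.1370 and zero contribution is dominant for anyone below.
Player 1, Player 6 and Player 8 clear that bar, contributing 8 each; the remaining 6 contribute 0. Total contributed: 24.
The shared codebase effort pays out 7.3 × 24 = 175.20 in total (split across the unequal shares, but the aggregate is all that matters for the group sum).
The 6 free-riders keep 8 each, adding 48. Group total = 48 + 175.20 = 223.20.

223.20 hours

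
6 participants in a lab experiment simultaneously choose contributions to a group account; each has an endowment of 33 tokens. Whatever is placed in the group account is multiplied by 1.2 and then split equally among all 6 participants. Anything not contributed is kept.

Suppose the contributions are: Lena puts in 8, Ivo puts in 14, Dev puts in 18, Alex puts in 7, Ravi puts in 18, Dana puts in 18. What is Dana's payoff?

Total contributed: 8 + 14 + 18 + 7 + 18 + 18 = 83.
Each receives 1.2 × 83 / 6 = 16.60 from the group account.
Dana keeps 33 − 18 = 15, so Dana's payoff is 15 + 16.60 = 31.60.

31.60 tokens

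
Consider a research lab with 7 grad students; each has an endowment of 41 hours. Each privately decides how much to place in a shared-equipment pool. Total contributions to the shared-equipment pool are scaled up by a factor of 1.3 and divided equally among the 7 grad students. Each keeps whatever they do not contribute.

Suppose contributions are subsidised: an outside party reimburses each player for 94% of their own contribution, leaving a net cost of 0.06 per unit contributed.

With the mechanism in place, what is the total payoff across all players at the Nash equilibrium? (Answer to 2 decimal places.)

642.88 hours

Under the mechanism each unit contributed yields (1.3/7) / 0.06 = 3.0952 back to its contributor per unit of net cost, which exceeds 1, making full contribution the dominant choice for everyone.
At the Nash equilibrium everyone contributes 41. Group total payoff = 7 × (41 × 0.94 + 1.3 × 41) = 642.88.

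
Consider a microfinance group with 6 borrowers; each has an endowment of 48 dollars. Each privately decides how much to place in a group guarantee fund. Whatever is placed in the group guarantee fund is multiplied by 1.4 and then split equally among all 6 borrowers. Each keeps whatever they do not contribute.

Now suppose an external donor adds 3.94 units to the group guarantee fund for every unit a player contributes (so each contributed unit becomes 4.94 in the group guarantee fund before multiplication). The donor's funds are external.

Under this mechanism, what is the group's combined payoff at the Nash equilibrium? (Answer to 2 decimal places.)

1991.81 dollars

Under the mechanism each unit contributed yields 1.4 × 4.94 / 6 = 1.1527 back to its contributor per unit of net cost, which exceeds 1, making full contribution the dominant choice for everyone.
So the Nash equilibrium is full contribution by all 6; the group earns 1.4 × 4.94 × 288 = 1991.81.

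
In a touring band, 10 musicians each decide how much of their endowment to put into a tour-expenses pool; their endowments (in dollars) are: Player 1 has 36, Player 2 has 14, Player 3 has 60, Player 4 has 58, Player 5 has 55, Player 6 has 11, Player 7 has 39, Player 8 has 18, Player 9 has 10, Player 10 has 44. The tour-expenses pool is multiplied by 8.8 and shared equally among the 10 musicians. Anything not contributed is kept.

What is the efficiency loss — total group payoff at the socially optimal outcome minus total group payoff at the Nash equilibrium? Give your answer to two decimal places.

The private return per contributed unit is 8.8/10 = 0.8800 < 1 for every player regardless of endowment, so the Nash equilibrium is zero contribution and the group total is Σ E_j = 36 + 14 + 60 + 58 + 55 + 11 + 39 + 18 + 10 + 44 = 345.
Each contributed unit returns 8.800 to the group, so the social optimum is full contribution by everyone: group total = 8.800 × 345 = 3036.00.
Efficiency loss = (8.800 − 1) × 345 = 2691.00.

2691.00 dollars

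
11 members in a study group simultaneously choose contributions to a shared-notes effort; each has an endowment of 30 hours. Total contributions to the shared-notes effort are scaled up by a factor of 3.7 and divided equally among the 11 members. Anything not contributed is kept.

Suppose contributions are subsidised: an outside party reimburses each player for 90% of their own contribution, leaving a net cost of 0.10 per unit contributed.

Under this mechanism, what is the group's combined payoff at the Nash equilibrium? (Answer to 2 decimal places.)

The effective private return per unit is now (3.7/11) / 0.10 = 3.3636 > 1, so every player's dominant strategy flips to full contribution.
So the Nash equilibrium is full contribution by all 11; the group earns 11 × (30 × 0.90 + 3.7 × 30) = 1518.00.

1518.00 hours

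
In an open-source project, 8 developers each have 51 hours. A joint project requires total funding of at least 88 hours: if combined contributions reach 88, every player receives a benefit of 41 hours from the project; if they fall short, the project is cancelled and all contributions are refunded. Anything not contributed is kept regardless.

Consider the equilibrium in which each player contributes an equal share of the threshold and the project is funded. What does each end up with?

81 hours

Equal share of the threshold: 88/8 = 11.
At this profile no one gains by cutting their contribution: any cut drops the total below 88, the project is cancelled, contributions are refunded, and the deviator ends with 51, which is less than 51 − 11 + 41 = 81. Contributing more than 11 just wastes the excess. So contributing exactly 11 is a best response.
Each player's payoff: 51 − 11 + 41 = 81.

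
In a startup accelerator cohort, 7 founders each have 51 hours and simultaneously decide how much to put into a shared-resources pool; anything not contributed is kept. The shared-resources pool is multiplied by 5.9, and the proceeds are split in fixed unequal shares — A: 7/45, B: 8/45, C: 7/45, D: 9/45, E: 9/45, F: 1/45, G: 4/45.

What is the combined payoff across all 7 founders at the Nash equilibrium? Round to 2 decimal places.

Each unit j contributes comes back to j as 5.9 × (j's share), so j prefers to contribute only if that share exceeds 1/5.9 = 0.1695; otherwise keeping the unit dominates.
The shares above 0.1695 belong to B, D and E, contributing 51 each; the remaining 4 contribute 0. Total contributed: 153.
The shared-resources pool pays out 5.9 × 153 = 902.70 in total (split across the unequal shares, but the aggregate is all that matters for the group sum).
The 4 free-riders keep 51 each, adding 204. Group total = 204 + 902.70 = 1106.70.

1106.70 hours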